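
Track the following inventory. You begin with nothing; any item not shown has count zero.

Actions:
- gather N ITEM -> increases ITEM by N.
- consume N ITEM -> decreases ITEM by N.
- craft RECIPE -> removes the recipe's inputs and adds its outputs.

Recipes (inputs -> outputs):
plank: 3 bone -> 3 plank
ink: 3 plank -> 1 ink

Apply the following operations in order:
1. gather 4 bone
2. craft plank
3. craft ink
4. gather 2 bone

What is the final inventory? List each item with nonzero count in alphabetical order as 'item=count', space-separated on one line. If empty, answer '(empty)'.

After 1 (gather 4 bone): bone=4
After 2 (craft plank): bone=1 plank=3
After 3 (craft ink): bone=1 ink=1
After 4 (gather 2 bone): bone=3 ink=1

Answer: bone=3 ink=1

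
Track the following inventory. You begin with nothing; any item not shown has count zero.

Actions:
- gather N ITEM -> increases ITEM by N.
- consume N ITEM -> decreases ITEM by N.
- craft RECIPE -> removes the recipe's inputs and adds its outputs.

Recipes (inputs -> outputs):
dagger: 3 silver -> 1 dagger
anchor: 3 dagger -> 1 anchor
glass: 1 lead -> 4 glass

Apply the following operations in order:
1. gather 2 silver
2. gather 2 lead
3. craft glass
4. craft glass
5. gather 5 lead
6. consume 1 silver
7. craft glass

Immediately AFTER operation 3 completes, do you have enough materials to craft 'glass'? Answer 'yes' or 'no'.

After 1 (gather 2 silver): silver=2
After 2 (gather 2 lead): lead=2 silver=2
After 3 (craft glass): glass=4 lead=1 silver=2

Answer: yes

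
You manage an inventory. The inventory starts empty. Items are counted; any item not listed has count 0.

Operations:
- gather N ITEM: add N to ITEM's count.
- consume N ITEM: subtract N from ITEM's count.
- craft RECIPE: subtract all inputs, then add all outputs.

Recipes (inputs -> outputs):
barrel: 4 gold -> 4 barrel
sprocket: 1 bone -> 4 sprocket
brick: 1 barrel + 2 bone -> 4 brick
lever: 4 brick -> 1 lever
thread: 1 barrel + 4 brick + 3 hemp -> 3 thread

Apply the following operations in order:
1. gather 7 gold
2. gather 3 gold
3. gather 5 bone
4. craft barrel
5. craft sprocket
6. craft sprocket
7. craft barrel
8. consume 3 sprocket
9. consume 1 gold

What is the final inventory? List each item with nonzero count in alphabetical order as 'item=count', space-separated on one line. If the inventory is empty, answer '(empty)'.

Answer: barrel=8 bone=3 gold=1 sprocket=5

Derivation:
After 1 (gather 7 gold): gold=7
After 2 (gather 3 gold): gold=10
After 3 (gather 5 bone): bone=5 gold=10
After 4 (craft barrel): barrel=4 bone=5 gold=6
After 5 (craft sprocket): barrel=4 bone=4 gold=6 sprocket=4
After 6 (craft sprocket): barrel=4 bone=3 gold=6 sprocket=8
After 7 (craft barrel): barrel=8 bone=3 gold=2 sprocket=8
After 8 (consume 3 sprocket): barrel=8 bone=3 gold=2 sprocket=5
After 9 (consume 1 gold): barrel=8 bone=3 gold=1 sprocket=5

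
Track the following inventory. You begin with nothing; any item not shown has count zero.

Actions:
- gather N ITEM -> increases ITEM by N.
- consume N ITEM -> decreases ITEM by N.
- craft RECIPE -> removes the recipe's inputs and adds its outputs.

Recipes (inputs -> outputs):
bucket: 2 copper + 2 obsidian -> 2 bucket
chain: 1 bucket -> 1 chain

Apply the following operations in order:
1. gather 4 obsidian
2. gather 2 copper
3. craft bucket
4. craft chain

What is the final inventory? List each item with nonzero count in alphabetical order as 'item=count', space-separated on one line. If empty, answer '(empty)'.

Answer: bucket=1 chain=1 obsidian=2

Derivation:
After 1 (gather 4 obsidian): obsidian=4
After 2 (gather 2 copper): copper=2 obsidian=4
After 3 (craft bucket): bucket=2 obsidian=2
After 4 (craft chain): bucket=1 chain=1 obsidian=2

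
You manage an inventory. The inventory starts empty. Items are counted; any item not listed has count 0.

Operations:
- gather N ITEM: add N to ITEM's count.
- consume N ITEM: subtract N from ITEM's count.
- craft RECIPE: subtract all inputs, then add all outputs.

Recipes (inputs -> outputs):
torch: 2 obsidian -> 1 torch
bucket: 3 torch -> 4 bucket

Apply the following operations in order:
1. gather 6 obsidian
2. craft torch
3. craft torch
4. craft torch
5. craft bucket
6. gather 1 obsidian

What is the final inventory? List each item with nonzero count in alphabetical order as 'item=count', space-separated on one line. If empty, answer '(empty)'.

After 1 (gather 6 obsidian): obsidian=6
After 2 (craft torch): obsidian=4 torch=1
After 3 (craft torch): obsidian=2 torch=2
After 4 (craft torch): torch=3
After 5 (craft bucket): bucket=4
After 6 (gather 1 obsidian): bucket=4 obsidian=1

Answer: bucket=4 obsidian=1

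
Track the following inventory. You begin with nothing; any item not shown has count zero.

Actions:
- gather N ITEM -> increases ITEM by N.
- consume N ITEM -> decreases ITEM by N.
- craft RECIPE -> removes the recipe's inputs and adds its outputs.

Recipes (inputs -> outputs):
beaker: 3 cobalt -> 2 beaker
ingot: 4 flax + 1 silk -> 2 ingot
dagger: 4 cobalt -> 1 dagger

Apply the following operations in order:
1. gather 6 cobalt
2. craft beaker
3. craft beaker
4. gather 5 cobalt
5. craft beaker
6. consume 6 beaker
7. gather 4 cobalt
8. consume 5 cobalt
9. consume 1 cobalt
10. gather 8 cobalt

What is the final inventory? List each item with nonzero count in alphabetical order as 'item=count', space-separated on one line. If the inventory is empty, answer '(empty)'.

After 1 (gather 6 cobalt): cobalt=6
After 2 (craft beaker): beaker=2 cobalt=3
After 3 (craft beaker): beaker=4
After 4 (gather 5 cobalt): beaker=4 cobalt=5
After 5 (craft beaker): beaker=6 cobalt=2
After 6 (consume 6 beaker): cobalt=2
After 7 (gather 4 cobalt): cobalt=6
After 8 (consume 5 cobalt): cobalt=1
After 9 (consume 1 cobalt): (empty)
After 10 (gather 8 cobalt): cobalt=8

Answer: cobalt=8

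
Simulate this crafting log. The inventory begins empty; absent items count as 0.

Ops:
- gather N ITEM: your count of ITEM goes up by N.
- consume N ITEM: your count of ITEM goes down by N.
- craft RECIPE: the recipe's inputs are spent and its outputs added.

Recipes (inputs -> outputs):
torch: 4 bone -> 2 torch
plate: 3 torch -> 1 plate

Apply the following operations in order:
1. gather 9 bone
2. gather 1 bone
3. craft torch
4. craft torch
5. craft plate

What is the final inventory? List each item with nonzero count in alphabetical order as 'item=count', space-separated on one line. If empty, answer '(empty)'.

After 1 (gather 9 bone): bone=9
After 2 (gather 1 bone): bone=10
After 3 (craft torch): bone=6 torch=2
After 4 (craft torch): bone=2 torch=4
After 5 (craft plate): bone=2 plate=1 torch=1

Answer: bone=2 plate=1 torch=1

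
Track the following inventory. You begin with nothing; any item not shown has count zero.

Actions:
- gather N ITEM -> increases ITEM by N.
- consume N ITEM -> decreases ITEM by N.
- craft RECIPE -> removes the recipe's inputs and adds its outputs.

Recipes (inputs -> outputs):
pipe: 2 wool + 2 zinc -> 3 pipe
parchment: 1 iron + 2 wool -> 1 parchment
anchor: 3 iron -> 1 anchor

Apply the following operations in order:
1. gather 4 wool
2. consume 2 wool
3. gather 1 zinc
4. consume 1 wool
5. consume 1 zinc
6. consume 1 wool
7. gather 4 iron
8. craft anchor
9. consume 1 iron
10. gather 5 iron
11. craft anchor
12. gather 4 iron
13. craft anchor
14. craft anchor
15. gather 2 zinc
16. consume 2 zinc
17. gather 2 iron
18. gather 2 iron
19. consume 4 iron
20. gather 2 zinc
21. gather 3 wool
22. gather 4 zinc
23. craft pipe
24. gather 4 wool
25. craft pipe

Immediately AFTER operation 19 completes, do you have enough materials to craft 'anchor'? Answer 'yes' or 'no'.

Answer: no

Derivation:
After 1 (gather 4 wool): wool=4
After 2 (consume 2 wool): wool=2
After 3 (gather 1 zinc): wool=2 zinc=1
After 4 (consume 1 wool): wool=1 zinc=1
After 5 (consume 1 zinc): wool=1
After 6 (consume 1 wool): (empty)
After 7 (gather 4 iron): iron=4
After 8 (craft anchor): anchor=1 iron=1
After 9 (consume 1 iron): anchor=1
After 10 (gather 5 iron): anchor=1 iron=5
After 11 (craft anchor): anchor=2 iron=2
After 12 (gather 4 iron): anchor=2 iron=6
After 13 (craft anchor): anchor=3 iron=3
After 14 (craft anchor): anchor=4
After 15 (gather 2 zinc): anchor=4 zinc=2
After 16 (consume 2 zinc): anchor=4
After 17 (gather 2 iron): anchor=4 iron=2
After 18 (gather 2 iron): anchor=4 iron=4
After 19 (consume 4 iron): anchor=4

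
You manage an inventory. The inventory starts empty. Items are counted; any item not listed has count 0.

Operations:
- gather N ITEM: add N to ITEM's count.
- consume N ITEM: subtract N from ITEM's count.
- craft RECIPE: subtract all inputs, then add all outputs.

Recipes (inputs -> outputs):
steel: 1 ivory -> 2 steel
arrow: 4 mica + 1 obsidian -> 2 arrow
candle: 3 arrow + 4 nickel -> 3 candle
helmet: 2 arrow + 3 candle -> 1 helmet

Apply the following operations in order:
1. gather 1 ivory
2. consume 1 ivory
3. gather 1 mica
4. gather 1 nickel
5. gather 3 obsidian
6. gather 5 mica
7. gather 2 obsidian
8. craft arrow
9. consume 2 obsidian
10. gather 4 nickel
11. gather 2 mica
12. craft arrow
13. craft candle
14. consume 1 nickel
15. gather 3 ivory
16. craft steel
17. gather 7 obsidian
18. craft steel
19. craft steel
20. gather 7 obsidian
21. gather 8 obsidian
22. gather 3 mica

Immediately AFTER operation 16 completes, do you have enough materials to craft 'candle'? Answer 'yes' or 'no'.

After 1 (gather 1 ivory): ivory=1
After 2 (consume 1 ivory): (empty)
After 3 (gather 1 mica): mica=1
After 4 (gather 1 nickel): mica=1 nickel=1
After 5 (gather 3 obsidian): mica=1 nickel=1 obsidian=3
After 6 (gather 5 mica): mica=6 nickel=1 obsidian=3
After 7 (gather 2 obsidian): mica=6 nickel=1 obsidian=5
After 8 (craft arrow): arrow=2 mica=2 nickel=1 obsidian=4
After 9 (consume 2 obsidian): arrow=2 mica=2 nickel=1 obsidian=2
After 10 (gather 4 nickel): arrow=2 mica=2 nickel=5 obsidian=2
After 11 (gather 2 mica): arrow=2 mica=4 nickel=5 obsidian=2
After 12 (craft arrow): arrow=4 nickel=5 obsidian=1
After 13 (craft candle): arrow=1 candle=3 nickel=1 obsidian=1
After 14 (consume 1 nickel): arrow=1 candle=3 obsidian=1
After 15 (gather 3 ivory): arrow=1 candle=3 ivory=3 obsidian=1
After 16 (craft steel): arrow=1 candle=3 ivory=2 obsidian=1 steel=2

Answer: no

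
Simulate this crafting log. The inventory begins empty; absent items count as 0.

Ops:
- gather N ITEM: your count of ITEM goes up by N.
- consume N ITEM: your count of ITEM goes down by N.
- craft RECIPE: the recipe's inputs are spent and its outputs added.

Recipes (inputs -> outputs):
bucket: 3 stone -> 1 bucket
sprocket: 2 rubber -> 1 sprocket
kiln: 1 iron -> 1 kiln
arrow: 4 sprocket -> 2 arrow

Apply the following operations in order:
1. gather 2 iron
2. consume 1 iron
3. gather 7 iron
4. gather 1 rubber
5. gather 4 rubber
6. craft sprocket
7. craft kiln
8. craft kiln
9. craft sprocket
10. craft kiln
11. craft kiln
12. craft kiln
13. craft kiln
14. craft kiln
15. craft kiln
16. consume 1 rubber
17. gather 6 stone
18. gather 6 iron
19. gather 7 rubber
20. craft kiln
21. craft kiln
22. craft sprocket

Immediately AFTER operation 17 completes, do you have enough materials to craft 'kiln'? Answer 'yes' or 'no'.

After 1 (gather 2 iron): iron=2
After 2 (consume 1 iron): iron=1
After 3 (gather 7 iron): iron=8
After 4 (gather 1 rubber): iron=8 rubber=1
After 5 (gather 4 rubber): iron=8 rubber=5
After 6 (craft sprocket): iron=8 rubber=3 sprocket=1
After 7 (craft kiln): iron=7 kiln=1 rubber=3 sprocket=1
After 8 (craft kiln): iron=6 kiln=2 rubber=3 sprocket=1
After 9 (craft sprocket): iron=6 kiln=2 rubber=1 sprocket=2
After 10 (craft kiln): iron=5 kiln=3 rubber=1 sprocket=2
After 11 (craft kiln): iron=4 kiln=4 rubber=1 sprocket=2
After 12 (craft kiln): iron=3 kiln=5 rubber=1 sprocket=2
After 13 (craft kiln): iron=2 kiln=6 rubber=1 sprocket=2
After 14 (craft kiln): iron=1 kiln=7 rubber=1 sprocket=2
After 15 (craft kiln): kiln=8 rubber=1 sprocket=2
After 16 (consume 1 rubber): kiln=8 sprocket=2
After 17 (gather 6 stone): kiln=8 sprocket=2 stone=6

Answer: no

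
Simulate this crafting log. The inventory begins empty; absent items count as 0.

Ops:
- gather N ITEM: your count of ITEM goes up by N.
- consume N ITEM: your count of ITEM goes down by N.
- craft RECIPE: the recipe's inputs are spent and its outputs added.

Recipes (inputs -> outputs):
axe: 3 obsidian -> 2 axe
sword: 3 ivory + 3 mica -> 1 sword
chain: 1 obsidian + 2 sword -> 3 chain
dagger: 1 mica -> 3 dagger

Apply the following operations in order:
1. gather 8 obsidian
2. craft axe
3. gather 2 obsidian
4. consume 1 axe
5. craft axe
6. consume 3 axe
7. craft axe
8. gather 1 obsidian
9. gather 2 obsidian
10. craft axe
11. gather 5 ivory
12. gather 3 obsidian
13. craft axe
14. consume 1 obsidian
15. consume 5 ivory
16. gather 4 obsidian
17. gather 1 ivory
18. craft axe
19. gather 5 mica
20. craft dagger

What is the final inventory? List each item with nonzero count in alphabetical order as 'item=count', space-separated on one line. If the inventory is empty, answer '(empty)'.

Answer: axe=8 dagger=3 ivory=1 mica=4 obsidian=1

Derivation:
After 1 (gather 8 obsidian): obsidian=8
After 2 (craft axe): axe=2 obsidian=5
After 3 (gather 2 obsidian): axe=2 obsidian=7
After 4 (consume 1 axe): axe=1 obsidian=7
After 5 (craft axe): axe=3 obsidian=4
After 6 (consume 3 axe): obsidian=4
After 7 (craft axe): axe=2 obsidian=1
After 8 (gather 1 obsidian): axe=2 obsidian=2
After 9 (gather 2 obsidian): axe=2 obsidian=4
After 10 (craft axe): axe=4 obsidian=1
After 11 (gather 5 ivory): axe=4 ivory=5 obsidian=1
After 12 (gather 3 obsidian): axe=4 ivory=5 obsidian=4
After 13 (craft axe): axe=6 ivory=5 obsidian=1
After 14 (consume 1 obsidian): axe=6 ivory=5
After 15 (consume 5 ivory): axe=6
After 16 (gather 4 obsidian): axe=6 obsidian=4
After 17 (gather 1 ivory): axe=6 ivory=1 obsidian=4
After 18 (craft axe): axe=8 ivory=1 obsidian=1
After 19 (gather 5 mica): axe=8 ivory=1 mica=5 obsidian=1
After 20 (craft dagger): axe=8 dagger=3 ivory=1 mica=4 obsidian=1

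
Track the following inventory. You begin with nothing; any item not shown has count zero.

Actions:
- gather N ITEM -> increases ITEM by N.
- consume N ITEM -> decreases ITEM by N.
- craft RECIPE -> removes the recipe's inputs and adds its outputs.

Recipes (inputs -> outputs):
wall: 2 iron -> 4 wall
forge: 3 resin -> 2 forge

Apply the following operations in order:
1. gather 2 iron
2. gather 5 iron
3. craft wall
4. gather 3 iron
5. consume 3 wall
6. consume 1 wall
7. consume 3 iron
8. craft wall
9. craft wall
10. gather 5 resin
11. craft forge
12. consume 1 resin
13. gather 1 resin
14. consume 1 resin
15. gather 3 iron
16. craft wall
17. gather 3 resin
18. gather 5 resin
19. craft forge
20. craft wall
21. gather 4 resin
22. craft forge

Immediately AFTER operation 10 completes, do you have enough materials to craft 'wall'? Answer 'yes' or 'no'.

Answer: no

Derivation:
After 1 (gather 2 iron): iron=2
After 2 (gather 5 iron): iron=7
After 3 (craft wall): iron=5 wall=4
After 4 (gather 3 iron): iron=8 wall=4
After 5 (consume 3 wall): iron=8 wall=1
After 6 (consume 1 wall): iron=8
After 7 (consume 3 iron): iron=5
After 8 (craft wall): iron=3 wall=4
After 9 (craft wall): iron=1 wall=8
After 10 (gather 5 resin): iron=1 resin=5 wall=8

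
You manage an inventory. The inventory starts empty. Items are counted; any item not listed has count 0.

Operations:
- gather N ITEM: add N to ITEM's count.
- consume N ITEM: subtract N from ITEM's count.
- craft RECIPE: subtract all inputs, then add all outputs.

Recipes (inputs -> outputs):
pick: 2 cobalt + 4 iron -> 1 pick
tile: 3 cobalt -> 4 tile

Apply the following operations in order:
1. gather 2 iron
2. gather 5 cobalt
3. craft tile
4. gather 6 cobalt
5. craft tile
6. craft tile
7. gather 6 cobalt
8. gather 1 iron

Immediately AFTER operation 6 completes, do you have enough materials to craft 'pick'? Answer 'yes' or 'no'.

After 1 (gather 2 iron): iron=2
After 2 (gather 5 cobalt): cobalt=5 iron=2
After 3 (craft tile): cobalt=2 iron=2 tile=4
After 4 (gather 6 cobalt): cobalt=8 iron=2 tile=4
After 5 (craft tile): cobalt=5 iron=2 tile=8
After 6 (craft tile): cobalt=2 iron=2 tile=12

Answer: no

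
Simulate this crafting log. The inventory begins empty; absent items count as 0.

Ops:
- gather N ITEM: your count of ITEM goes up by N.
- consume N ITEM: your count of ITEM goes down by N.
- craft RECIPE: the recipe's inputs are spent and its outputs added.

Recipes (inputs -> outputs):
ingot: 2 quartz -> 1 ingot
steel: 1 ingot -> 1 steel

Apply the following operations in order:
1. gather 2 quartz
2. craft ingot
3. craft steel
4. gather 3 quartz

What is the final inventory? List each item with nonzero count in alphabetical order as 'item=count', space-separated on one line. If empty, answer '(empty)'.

Answer: quartz=3 steel=1

Derivation:
After 1 (gather 2 quartz): quartz=2
After 2 (craft ingot): ingot=1
After 3 (craft steel): steel=1
After 4 (gather 3 quartz): quartz=3 steel=1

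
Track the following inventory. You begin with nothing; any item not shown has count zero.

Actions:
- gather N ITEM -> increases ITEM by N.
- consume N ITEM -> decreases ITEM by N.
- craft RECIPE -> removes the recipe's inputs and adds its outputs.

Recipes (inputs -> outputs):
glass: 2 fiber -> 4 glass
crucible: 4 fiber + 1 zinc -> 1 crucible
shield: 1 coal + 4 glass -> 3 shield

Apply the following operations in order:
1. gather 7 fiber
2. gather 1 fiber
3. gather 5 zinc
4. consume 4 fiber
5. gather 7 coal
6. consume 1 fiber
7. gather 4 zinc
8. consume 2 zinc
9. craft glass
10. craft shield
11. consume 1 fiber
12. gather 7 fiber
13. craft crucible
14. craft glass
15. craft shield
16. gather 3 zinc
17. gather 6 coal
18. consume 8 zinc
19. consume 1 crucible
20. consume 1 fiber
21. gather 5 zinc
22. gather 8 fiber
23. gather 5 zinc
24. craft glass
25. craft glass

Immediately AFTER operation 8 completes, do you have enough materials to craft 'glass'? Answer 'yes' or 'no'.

After 1 (gather 7 fiber): fiber=7
After 2 (gather 1 fiber): fiber=8
After 3 (gather 5 zinc): fiber=8 zinc=5
After 4 (consume 4 fiber): fiber=4 zinc=5
After 5 (gather 7 coal): coal=7 fiber=4 zinc=5
After 6 (consume 1 fiber): coal=7 fiber=3 zinc=5
After 7 (gather 4 zinc): coal=7 fiber=3 zinc=9
After 8 (consume 2 zinc): coal=7 fiber=3 zinc=7

Answer: yes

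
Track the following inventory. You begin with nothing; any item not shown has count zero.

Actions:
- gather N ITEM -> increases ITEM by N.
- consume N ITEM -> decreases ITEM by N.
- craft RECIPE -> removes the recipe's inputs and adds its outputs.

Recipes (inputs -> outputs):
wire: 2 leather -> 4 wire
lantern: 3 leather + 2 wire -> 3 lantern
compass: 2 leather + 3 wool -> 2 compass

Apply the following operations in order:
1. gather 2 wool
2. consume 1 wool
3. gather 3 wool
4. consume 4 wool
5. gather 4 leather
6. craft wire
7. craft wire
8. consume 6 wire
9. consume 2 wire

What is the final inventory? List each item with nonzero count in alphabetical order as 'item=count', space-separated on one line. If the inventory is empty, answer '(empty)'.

Answer: (empty)

Derivation:
After 1 (gather 2 wool): wool=2
After 2 (consume 1 wool): wool=1
After 3 (gather 3 wool): wool=4
After 4 (consume 4 wool): (empty)
After 5 (gather 4 leather): leather=4
After 6 (craft wire): leather=2 wire=4
After 7 (craft wire): wire=8
After 8 (consume 6 wire): wire=2
After 9 (consume 2 wire): (empty)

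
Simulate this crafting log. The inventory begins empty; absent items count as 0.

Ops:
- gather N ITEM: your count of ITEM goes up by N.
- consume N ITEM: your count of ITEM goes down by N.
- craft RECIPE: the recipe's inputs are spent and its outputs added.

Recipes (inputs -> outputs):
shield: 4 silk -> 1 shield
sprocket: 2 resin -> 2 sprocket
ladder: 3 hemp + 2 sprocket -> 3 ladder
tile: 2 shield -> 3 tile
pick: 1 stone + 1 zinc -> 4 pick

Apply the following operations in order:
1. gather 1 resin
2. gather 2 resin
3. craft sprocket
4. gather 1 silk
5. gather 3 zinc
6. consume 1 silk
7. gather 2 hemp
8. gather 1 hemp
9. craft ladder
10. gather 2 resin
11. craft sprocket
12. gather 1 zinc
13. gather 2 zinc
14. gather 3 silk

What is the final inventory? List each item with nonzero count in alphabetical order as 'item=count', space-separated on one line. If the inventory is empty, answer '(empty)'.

After 1 (gather 1 resin): resin=1
After 2 (gather 2 resin): resin=3
After 3 (craft sprocket): resin=1 sprocket=2
After 4 (gather 1 silk): resin=1 silk=1 sprocket=2
After 5 (gather 3 zinc): resin=1 silk=1 sprocket=2 zinc=3
After 6 (consume 1 silk): resin=1 sprocket=2 zinc=3
After 7 (gather 2 hemp): hemp=2 resin=1 sprocket=2 zinc=3
After 8 (gather 1 hemp): hemp=3 resin=1 sprocket=2 zinc=3
After 9 (craft ladder): ladder=3 resin=1 zinc=3
After 10 (gather 2 resin): ladder=3 resin=3 zinc=3
After 11 (craft sprocket): ladder=3 resin=1 sprocket=2 zinc=3
After 12 (gather 1 zinc): ladder=3 resin=1 sprocket=2 zinc=4
After 13 (gather 2 zinc): ladder=3 resin=1 sprocket=2 zinc=6
After 14 (gather 3 silk): ladder=3 resin=1 silk=3 sprocket=2 zinc=6

Answer: ladder=3 resin=1 silk=3 sprocket=2 zinc=6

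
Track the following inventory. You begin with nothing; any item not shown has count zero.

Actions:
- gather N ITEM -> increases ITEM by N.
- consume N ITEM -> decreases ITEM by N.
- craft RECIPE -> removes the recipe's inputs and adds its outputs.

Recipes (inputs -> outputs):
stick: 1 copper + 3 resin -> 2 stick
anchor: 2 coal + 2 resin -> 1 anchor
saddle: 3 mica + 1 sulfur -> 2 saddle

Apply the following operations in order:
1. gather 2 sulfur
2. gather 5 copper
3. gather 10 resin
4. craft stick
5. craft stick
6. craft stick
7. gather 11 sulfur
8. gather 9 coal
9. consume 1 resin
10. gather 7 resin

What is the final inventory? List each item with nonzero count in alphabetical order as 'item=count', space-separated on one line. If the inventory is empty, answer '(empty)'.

After 1 (gather 2 sulfur): sulfur=2
After 2 (gather 5 copper): copper=5 sulfur=2
After 3 (gather 10 resin): copper=5 resin=10 sulfur=2
After 4 (craft stick): copper=4 resin=7 stick=2 sulfur=2
After 5 (craft stick): copper=3 resin=4 stick=4 sulfur=2
After 6 (craft stick): copper=2 resin=1 stick=6 sulfur=2
After 7 (gather 11 sulfur): copper=2 resin=1 stick=6 sulfur=13
After 8 (gather 9 coal): coal=9 copper=2 resin=1 stick=6 sulfur=13
After 9 (consume 1 resin): coal=9 copper=2 stick=6 sulfur=13
After 10 (gather 7 resin): coal=9 copper=2 resin=7 stick=6 sulfur=13

Answer: coal=9 copper=2 resin=7 stick=6 sulfur=13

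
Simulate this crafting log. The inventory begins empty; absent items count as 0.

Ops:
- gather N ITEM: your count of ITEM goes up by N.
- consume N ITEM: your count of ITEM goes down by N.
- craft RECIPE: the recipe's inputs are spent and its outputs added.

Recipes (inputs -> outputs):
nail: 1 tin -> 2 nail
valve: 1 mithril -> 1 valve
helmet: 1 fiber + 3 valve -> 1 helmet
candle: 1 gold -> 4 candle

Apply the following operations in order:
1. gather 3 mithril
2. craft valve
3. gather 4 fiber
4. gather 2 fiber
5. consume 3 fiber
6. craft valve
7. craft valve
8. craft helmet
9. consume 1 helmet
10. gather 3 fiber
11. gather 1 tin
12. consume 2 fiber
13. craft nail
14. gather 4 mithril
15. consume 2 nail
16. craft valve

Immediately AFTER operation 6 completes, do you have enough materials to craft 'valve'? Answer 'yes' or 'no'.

Answer: yes

Derivation:
After 1 (gather 3 mithril): mithril=3
After 2 (craft valve): mithril=2 valve=1
After 3 (gather 4 fiber): fiber=4 mithril=2 valve=1
After 4 (gather 2 fiber): fiber=6 mithril=2 valve=1
After 5 (consume 3 fiber): fiber=3 mithril=2 valve=1
After 6 (craft valve): fiber=3 mithril=1 valve=2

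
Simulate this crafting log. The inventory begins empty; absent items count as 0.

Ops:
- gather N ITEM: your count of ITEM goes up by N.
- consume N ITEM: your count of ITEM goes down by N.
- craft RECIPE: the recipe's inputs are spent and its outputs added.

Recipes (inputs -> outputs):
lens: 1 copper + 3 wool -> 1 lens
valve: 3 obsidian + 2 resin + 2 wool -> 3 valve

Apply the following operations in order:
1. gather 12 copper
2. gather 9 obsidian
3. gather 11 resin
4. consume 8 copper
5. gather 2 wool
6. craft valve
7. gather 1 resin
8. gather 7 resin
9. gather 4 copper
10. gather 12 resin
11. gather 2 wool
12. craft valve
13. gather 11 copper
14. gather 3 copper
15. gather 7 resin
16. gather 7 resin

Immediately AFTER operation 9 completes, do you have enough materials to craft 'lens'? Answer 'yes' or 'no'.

Answer: no

Derivation:
After 1 (gather 12 copper): copper=12
After 2 (gather 9 obsidian): copper=12 obsidian=9
After 3 (gather 11 resin): copper=12 obsidian=9 resin=11
After 4 (consume 8 copper): copper=4 obsidian=9 resin=11
After 5 (gather 2 wool): copper=4 obsidian=9 resin=11 wool=2
After 6 (craft valve): copper=4 obsidian=6 resin=9 valve=3
After 7 (gather 1 resin): copper=4 obsidian=6 resin=10 valve=3
After 8 (gather 7 resin): copper=4 obsidian=6 resin=17 valve=3
After 9 (gather 4 copper): copper=8 obsidian=6 resin=17 valve=3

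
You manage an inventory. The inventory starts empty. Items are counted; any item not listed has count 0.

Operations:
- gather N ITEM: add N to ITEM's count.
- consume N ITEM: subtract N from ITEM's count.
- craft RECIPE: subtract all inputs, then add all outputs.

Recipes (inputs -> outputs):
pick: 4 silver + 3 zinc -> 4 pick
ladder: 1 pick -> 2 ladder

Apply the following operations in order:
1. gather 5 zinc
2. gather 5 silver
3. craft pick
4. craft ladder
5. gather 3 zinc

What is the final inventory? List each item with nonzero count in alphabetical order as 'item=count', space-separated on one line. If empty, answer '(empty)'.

After 1 (gather 5 zinc): zinc=5
After 2 (gather 5 silver): silver=5 zinc=5
After 3 (craft pick): pick=4 silver=1 zinc=2
After 4 (craft ladder): ladder=2 pick=3 silver=1 zinc=2
After 5 (gather 3 zinc): ladder=2 pick=3 silver=1 zinc=5

Answer: ladder=2 pick=3 silver=1 zinc=5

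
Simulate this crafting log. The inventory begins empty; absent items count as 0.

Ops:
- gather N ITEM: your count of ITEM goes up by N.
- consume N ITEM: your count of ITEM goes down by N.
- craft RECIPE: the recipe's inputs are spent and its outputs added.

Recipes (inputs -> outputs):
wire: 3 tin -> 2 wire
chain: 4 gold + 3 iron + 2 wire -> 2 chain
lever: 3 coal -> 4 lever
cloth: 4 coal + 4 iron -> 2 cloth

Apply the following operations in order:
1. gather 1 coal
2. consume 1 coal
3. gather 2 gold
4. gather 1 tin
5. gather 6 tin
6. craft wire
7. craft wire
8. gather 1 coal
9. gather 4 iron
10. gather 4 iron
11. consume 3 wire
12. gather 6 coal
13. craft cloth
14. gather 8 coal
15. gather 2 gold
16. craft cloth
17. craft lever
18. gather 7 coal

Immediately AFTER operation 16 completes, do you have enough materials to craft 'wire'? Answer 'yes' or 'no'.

Answer: no

Derivation:
After 1 (gather 1 coal): coal=1
After 2 (consume 1 coal): (empty)
After 3 (gather 2 gold): gold=2
After 4 (gather 1 tin): gold=2 tin=1
After 5 (gather 6 tin): gold=2 tin=7
After 6 (craft wire): gold=2 tin=4 wire=2
After 7 (craft wire): gold=2 tin=1 wire=4
After 8 (gather 1 coal): coal=1 gold=2 tin=1 wire=4
After 9 (gather 4 iron): coal=1 gold=2 iron=4 tin=1 wire=4
After 10 (gather 4 iron): coal=1 gold=2 iron=8 tin=1 wire=4
After 11 (consume 3 wire): coal=1 gold=2 iron=8 tin=1 wire=1
After 12 (gather 6 coal): coal=7 gold=2 iron=8 tin=1 wire=1
After 13 (craft cloth): cloth=2 coal=3 gold=2 iron=4 tin=1 wire=1
After 14 (gather 8 coal): cloth=2 coal=11 gold=2 iron=4 tin=1 wire=1
After 15 (gather 2 gold): cloth=2 coal=11 gold=4 iron=4 tin=1 wire=1
After 16 (craft cloth): cloth=4 coal=7 gold=4 tin=1 wire=1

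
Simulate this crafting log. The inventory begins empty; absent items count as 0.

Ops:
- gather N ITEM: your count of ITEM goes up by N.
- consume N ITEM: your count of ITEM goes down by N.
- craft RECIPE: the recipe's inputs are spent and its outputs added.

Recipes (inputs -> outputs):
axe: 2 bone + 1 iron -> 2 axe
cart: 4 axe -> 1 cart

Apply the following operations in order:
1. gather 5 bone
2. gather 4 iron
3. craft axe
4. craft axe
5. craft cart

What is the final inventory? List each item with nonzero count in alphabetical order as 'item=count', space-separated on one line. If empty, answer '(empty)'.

Answer: bone=1 cart=1 iron=2

Derivation:
After 1 (gather 5 bone): bone=5
After 2 (gather 4 iron): bone=5 iron=4
After 3 (craft axe): axe=2 bone=3 iron=3
After 4 (craft axe): axe=4 bone=1 iron=2
After 5 (craft cart): bone=1 cart=1 iron=2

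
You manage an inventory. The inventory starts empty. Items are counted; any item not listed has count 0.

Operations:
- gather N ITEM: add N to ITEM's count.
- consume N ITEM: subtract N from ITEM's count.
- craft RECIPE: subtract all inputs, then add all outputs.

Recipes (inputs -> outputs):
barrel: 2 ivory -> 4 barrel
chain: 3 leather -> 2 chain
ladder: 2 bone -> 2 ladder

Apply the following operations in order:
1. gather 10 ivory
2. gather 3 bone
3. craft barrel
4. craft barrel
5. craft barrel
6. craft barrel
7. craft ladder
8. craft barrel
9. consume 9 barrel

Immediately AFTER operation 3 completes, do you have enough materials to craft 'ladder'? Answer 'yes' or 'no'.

After 1 (gather 10 ivory): ivory=10
After 2 (gather 3 bone): bone=3 ivory=10
After 3 (craft barrel): barrel=4 bone=3 ivory=8

Answer: yes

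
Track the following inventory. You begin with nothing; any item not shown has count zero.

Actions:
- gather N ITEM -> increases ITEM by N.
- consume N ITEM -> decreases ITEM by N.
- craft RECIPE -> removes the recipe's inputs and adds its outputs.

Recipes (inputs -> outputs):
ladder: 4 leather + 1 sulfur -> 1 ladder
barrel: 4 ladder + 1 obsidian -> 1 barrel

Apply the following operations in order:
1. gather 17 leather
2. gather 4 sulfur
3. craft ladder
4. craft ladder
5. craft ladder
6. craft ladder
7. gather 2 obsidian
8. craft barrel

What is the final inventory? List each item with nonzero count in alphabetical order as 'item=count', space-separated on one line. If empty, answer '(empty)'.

After 1 (gather 17 leather): leather=17
After 2 (gather 4 sulfur): leather=17 sulfur=4
After 3 (craft ladder): ladder=1 leather=13 sulfur=3
After 4 (craft ladder): ladder=2 leather=9 sulfur=2
After 5 (craft ladder): ladder=3 leather=5 sulfur=1
After 6 (craft ladder): ladder=4 leather=1
After 7 (gather 2 obsidian): ladder=4 leather=1 obsidian=2
After 8 (craft barrel): barrel=1 leather=1 obsidian=1

Answer: barrel=1 leather=1 obsidian=1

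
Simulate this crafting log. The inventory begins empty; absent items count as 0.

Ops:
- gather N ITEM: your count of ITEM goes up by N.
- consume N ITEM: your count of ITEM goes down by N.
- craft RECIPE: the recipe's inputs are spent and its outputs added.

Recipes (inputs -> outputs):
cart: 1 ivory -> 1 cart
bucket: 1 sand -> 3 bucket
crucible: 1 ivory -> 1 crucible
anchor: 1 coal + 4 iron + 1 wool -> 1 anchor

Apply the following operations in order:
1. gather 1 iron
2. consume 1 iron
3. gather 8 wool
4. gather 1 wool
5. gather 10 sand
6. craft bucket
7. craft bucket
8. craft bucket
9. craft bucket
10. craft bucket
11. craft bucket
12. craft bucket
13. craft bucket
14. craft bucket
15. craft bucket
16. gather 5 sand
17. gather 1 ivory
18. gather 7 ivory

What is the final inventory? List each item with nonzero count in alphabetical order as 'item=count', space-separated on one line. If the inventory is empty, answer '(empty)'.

After 1 (gather 1 iron): iron=1
After 2 (consume 1 iron): (empty)
After 3 (gather 8 wool): wool=8
After 4 (gather 1 wool): wool=9
After 5 (gather 10 sand): sand=10 wool=9
After 6 (craft bucket): bucket=3 sand=9 wool=9
After 7 (craft bucket): bucket=6 sand=8 wool=9
After 8 (craft bucket): bucket=9 sand=7 wool=9
After 9 (craft bucket): bucket=12 sand=6 wool=9
After 10 (craft bucket): bucket=15 sand=5 wool=9
After 11 (craft bucket): bucket=18 sand=4 wool=9
After 12 (craft bucket): bucket=21 sand=3 wool=9
After 13 (craft bucket): bucket=24 sand=2 wool=9
After 14 (craft bucket): bucket=27 sand=1 wool=9
After 15 (craft bucket): bucket=30 wool=9
After 16 (gather 5 sand): bucket=30 sand=5 wool=9
After 17 (gather 1 ivory): bucket=30 ivory=1 sand=5 wool=9
After 18 (gather 7 ivory): bucket=30 ivory=8 sand=5 wool=9

Answer: bucket=30 ivory=8 sand=5 wool=9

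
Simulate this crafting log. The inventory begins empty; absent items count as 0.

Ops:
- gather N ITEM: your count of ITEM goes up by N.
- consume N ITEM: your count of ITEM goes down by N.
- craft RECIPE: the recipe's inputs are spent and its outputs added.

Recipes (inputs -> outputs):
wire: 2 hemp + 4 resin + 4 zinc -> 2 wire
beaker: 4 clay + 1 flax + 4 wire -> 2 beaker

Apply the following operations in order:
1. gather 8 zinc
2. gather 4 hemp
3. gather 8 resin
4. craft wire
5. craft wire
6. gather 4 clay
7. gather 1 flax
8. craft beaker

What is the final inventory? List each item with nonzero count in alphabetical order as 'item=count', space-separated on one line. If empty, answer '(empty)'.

Answer: beaker=2

Derivation:
After 1 (gather 8 zinc): zinc=8
After 2 (gather 4 hemp): hemp=4 zinc=8
After 3 (gather 8 resin): hemp=4 resin=8 zinc=8
After 4 (craft wire): hemp=2 resin=4 wire=2 zinc=4
After 5 (craft wire): wire=4
After 6 (gather 4 clay): clay=4 wire=4
After 7 (gather 1 flax): clay=4 flax=1 wire=4
After 8 (craft beaker): beaker=2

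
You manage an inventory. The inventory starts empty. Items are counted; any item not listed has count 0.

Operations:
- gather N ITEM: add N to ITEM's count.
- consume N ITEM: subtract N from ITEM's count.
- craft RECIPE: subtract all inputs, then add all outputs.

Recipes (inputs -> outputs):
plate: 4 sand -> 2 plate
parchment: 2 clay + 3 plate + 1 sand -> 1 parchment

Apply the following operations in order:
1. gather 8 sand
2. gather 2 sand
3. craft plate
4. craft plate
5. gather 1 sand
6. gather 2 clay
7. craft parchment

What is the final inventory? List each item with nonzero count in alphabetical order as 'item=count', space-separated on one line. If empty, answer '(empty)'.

Answer: parchment=1 plate=1 sand=2

Derivation:
After 1 (gather 8 sand): sand=8
After 2 (gather 2 sand): sand=10
After 3 (craft plate): plate=2 sand=6
After 4 (craft plate): plate=4 sand=2
After 5 (gather 1 sand): plate=4 sand=3
After 6 (gather 2 clay): clay=2 plate=4 sand=3
After 7 (craft parchment): parchment=1 plate=1 sand=2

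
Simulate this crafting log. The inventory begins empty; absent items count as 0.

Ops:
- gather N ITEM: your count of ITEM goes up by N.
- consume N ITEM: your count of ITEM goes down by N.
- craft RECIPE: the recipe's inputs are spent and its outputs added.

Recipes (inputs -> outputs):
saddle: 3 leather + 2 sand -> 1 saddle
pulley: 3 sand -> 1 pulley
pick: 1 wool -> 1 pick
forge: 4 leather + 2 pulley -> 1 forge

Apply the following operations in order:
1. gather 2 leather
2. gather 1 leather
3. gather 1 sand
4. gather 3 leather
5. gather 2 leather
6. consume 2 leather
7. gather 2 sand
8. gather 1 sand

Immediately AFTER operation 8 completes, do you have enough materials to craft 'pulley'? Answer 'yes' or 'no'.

Answer: yes

Derivation:
After 1 (gather 2 leather): leather=2
After 2 (gather 1 leather): leather=3
After 3 (gather 1 sand): leather=3 sand=1
After 4 (gather 3 leather): leather=6 sand=1
After 5 (gather 2 leather): leather=8 sand=1
After 6 (consume 2 leather): leather=6 sand=1
After 7 (gather 2 sand): leather=6 sand=3
After 8 (gather 1 sand): leather=6 sand=4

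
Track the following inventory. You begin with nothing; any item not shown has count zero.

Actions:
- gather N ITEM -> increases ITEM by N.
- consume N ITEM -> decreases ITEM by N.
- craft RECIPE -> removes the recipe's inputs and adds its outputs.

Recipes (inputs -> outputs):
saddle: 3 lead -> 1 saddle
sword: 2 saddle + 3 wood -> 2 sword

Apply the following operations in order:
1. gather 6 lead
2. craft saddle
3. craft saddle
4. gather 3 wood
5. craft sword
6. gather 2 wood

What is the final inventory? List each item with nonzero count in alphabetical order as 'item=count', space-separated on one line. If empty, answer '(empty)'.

After 1 (gather 6 lead): lead=6
After 2 (craft saddle): lead=3 saddle=1
After 3 (craft saddle): saddle=2
After 4 (gather 3 wood): saddle=2 wood=3
After 5 (craft sword): sword=2
After 6 (gather 2 wood): sword=2 wood=2

Answer: sword=2 wood=2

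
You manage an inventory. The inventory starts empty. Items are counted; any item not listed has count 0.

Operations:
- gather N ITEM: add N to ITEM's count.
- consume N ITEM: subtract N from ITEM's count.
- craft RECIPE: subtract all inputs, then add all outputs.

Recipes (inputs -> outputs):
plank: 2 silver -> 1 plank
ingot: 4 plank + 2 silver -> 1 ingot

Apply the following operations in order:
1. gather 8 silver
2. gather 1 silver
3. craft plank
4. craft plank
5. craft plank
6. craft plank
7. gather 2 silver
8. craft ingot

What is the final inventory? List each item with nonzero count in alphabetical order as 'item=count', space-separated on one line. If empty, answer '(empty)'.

After 1 (gather 8 silver): silver=8
After 2 (gather 1 silver): silver=9
After 3 (craft plank): plank=1 silver=7
After 4 (craft plank): plank=2 silver=5
After 5 (craft plank): plank=3 silver=3
After 6 (craft plank): plank=4 silver=1
After 7 (gather 2 silver): plank=4 silver=3
After 8 (craft ingot): ingot=1 silver=1

Answer: ingot=1 silver=1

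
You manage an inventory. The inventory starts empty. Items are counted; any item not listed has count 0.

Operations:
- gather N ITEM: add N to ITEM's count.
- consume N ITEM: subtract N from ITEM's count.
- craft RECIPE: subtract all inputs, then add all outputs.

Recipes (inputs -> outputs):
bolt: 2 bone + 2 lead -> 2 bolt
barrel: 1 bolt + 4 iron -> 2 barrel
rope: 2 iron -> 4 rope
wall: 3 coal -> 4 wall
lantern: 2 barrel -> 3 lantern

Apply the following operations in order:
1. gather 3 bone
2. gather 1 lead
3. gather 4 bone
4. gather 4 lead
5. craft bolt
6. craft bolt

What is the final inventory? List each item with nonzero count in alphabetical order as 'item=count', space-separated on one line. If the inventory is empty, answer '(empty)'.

After 1 (gather 3 bone): bone=3
After 2 (gather 1 lead): bone=3 lead=1
After 3 (gather 4 bone): bone=7 lead=1
After 4 (gather 4 lead): bone=7 lead=5
After 5 (craft bolt): bolt=2 bone=5 lead=3
After 6 (craft bolt): bolt=4 bone=3 lead=1

Answer: bolt=4 bone=3 lead=1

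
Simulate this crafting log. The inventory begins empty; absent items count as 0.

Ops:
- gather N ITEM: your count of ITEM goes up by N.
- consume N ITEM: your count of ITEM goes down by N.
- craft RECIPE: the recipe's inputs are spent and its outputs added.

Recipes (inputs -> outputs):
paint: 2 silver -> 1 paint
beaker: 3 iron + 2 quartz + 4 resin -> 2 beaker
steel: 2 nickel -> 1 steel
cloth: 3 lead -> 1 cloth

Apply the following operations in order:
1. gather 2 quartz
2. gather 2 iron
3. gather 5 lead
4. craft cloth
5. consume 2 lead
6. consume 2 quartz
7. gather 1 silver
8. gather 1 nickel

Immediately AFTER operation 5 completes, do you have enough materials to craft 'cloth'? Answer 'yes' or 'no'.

After 1 (gather 2 quartz): quartz=2
After 2 (gather 2 iron): iron=2 quartz=2
After 3 (gather 5 lead): iron=2 lead=5 quartz=2
After 4 (craft cloth): cloth=1 iron=2 lead=2 quartz=2
After 5 (consume 2 lead): cloth=1 iron=2 quartz=2

Answer: no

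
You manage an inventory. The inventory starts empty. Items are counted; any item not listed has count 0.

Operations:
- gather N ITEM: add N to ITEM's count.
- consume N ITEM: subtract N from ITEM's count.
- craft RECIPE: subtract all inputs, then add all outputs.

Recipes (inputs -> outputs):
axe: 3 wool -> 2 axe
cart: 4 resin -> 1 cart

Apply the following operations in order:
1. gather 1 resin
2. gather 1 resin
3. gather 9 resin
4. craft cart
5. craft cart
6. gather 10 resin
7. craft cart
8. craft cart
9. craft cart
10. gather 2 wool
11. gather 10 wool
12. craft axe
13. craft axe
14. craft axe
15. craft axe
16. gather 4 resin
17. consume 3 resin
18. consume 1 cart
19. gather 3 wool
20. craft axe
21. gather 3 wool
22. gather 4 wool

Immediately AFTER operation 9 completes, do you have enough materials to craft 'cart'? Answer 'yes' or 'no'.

After 1 (gather 1 resin): resin=1
After 2 (gather 1 resin): resin=2
After 3 (gather 9 resin): resin=11
After 4 (craft cart): cart=1 resin=7
After 5 (craft cart): cart=2 resin=3
After 6 (gather 10 resin): cart=2 resin=13
After 7 (craft cart): cart=3 resin=9
After 8 (craft cart): cart=4 resin=5
After 9 (craft cart): cart=5 resin=1

Answer: no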